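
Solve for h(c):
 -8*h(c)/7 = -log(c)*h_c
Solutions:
 h(c) = C1*exp(8*li(c)/7)


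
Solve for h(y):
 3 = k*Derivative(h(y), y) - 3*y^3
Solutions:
 h(y) = C1 + 3*y^4/(4*k) + 3*y/k


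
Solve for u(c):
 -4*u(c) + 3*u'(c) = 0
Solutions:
 u(c) = C1*exp(4*c/3)


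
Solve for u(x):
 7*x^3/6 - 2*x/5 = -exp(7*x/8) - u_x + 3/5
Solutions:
 u(x) = C1 - 7*x^4/24 + x^2/5 + 3*x/5 - 8*exp(7*x/8)/7


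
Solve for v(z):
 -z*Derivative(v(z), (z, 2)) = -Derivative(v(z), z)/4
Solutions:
 v(z) = C1 + C2*z^(5/4)


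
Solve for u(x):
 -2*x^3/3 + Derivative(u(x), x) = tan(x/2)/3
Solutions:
 u(x) = C1 + x^4/6 - 2*log(cos(x/2))/3


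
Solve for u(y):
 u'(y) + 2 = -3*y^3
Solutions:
 u(y) = C1 - 3*y^4/4 - 2*y


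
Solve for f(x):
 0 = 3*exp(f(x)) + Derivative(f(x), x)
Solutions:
 f(x) = log(1/(C1 + 3*x))


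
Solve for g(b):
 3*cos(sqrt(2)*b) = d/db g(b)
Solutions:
 g(b) = C1 + 3*sqrt(2)*sin(sqrt(2)*b)/2


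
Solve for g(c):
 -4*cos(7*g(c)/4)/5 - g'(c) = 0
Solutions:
 4*c/5 - 2*log(sin(7*g(c)/4) - 1)/7 + 2*log(sin(7*g(c)/4) + 1)/7 = C1


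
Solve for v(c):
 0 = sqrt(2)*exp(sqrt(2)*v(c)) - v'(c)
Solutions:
 v(c) = sqrt(2)*(2*log(-1/(C1 + sqrt(2)*c)) - log(2))/4


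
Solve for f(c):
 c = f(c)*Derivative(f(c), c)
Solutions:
 f(c) = -sqrt(C1 + c^2)
 f(c) = sqrt(C1 + c^2)


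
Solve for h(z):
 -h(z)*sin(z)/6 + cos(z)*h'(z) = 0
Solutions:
 h(z) = C1/cos(z)^(1/6)


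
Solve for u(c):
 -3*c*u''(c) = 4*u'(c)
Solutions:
 u(c) = C1 + C2/c^(1/3)


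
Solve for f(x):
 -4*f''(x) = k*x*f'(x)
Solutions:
 f(x) = Piecewise((-sqrt(2)*sqrt(pi)*C1*erf(sqrt(2)*sqrt(k)*x/4)/sqrt(k) - C2, (k > 0) | (k < 0)), (-C1*x - C2, True))


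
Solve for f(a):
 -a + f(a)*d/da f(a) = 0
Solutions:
 f(a) = -sqrt(C1 + a^2)
 f(a) = sqrt(C1 + a^2)


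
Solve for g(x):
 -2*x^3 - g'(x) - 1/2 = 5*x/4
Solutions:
 g(x) = C1 - x^4/2 - 5*x^2/8 - x/2


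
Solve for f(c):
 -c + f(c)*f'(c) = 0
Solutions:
 f(c) = -sqrt(C1 + c^2)
 f(c) = sqrt(C1 + c^2)


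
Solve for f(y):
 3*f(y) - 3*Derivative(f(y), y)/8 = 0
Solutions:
 f(y) = C1*exp(8*y)


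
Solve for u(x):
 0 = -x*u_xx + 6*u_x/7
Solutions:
 u(x) = C1 + C2*x^(13/7)


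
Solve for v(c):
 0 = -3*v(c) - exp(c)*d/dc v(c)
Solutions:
 v(c) = C1*exp(3*exp(-c))


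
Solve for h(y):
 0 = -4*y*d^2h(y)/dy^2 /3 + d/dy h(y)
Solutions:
 h(y) = C1 + C2*y^(7/4)


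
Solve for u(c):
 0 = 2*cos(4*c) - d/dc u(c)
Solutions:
 u(c) = C1 + sin(4*c)/2


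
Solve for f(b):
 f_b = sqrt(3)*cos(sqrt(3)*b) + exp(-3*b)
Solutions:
 f(b) = C1 + sin(sqrt(3)*b) - exp(-3*b)/3


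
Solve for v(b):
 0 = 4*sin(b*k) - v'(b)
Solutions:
 v(b) = C1 - 4*cos(b*k)/k


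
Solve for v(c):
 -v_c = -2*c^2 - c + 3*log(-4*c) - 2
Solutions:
 v(c) = C1 + 2*c^3/3 + c^2/2 - 3*c*log(-c) + c*(5 - 6*log(2))


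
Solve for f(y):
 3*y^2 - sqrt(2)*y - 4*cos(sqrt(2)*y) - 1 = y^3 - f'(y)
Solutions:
 f(y) = C1 + y^4/4 - y^3 + sqrt(2)*y^2/2 + y + 2*sqrt(2)*sin(sqrt(2)*y)


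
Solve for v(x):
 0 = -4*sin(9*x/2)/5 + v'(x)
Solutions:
 v(x) = C1 - 8*cos(9*x/2)/45


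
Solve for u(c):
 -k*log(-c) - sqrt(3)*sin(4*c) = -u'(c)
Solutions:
 u(c) = C1 + c*k*(log(-c) - 1) - sqrt(3)*cos(4*c)/4


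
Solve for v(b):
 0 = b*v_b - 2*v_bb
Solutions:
 v(b) = C1 + C2*erfi(b/2)


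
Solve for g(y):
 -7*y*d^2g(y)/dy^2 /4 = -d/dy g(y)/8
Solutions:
 g(y) = C1 + C2*y^(15/14)


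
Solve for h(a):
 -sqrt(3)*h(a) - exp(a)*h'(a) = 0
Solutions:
 h(a) = C1*exp(sqrt(3)*exp(-a))


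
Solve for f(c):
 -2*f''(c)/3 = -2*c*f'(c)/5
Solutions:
 f(c) = C1 + C2*erfi(sqrt(30)*c/10)


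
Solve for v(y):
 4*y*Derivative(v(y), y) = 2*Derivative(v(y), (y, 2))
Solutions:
 v(y) = C1 + C2*erfi(y)


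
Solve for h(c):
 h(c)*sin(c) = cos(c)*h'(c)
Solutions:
 h(c) = C1/cos(c)


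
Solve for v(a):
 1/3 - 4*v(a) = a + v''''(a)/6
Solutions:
 v(a) = -a/4 + (C1*sin(6^(1/4)*a) + C2*cos(6^(1/4)*a))*exp(-6^(1/4)*a) + (C3*sin(6^(1/4)*a) + C4*cos(6^(1/4)*a))*exp(6^(1/4)*a) + 1/12


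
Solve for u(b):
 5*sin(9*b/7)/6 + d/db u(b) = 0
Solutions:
 u(b) = C1 + 35*cos(9*b/7)/54


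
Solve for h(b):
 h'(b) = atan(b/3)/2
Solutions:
 h(b) = C1 + b*atan(b/3)/2 - 3*log(b^2 + 9)/4


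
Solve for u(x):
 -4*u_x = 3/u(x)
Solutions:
 u(x) = -sqrt(C1 - 6*x)/2
 u(x) = sqrt(C1 - 6*x)/2


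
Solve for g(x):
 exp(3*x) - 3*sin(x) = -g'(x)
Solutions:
 g(x) = C1 - exp(3*x)/3 - 3*cos(x)


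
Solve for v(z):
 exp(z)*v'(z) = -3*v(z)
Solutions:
 v(z) = C1*exp(3*exp(-z))


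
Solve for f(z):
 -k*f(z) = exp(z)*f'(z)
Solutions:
 f(z) = C1*exp(k*exp(-z))


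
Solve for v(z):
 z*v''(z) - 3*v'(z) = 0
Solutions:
 v(z) = C1 + C2*z^4


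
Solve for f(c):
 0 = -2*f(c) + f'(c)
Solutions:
 f(c) = C1*exp(2*c)


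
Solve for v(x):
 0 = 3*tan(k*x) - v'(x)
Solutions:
 v(x) = C1 + 3*Piecewise((-log(cos(k*x))/k, Ne(k, 0)), (0, True))


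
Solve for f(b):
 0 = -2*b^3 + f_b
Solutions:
 f(b) = C1 + b^4/2


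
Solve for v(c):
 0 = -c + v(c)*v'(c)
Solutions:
 v(c) = -sqrt(C1 + c^2)
 v(c) = sqrt(C1 + c^2)


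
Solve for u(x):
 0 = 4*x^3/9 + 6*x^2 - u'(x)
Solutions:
 u(x) = C1 + x^4/9 + 2*x^3


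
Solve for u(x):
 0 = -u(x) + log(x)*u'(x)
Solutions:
 u(x) = C1*exp(li(x))


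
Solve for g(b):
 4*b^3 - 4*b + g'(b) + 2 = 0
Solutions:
 g(b) = C1 - b^4 + 2*b^2 - 2*b


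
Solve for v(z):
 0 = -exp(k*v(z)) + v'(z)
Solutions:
 v(z) = Piecewise((log(-1/(C1*k + k*z))/k, Ne(k, 0)), (nan, True))
 v(z) = Piecewise((C1 + z, Eq(k, 0)), (nan, True))


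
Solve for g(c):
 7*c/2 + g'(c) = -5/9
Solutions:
 g(c) = C1 - 7*c^2/4 - 5*c/9


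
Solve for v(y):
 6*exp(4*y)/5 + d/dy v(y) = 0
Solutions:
 v(y) = C1 - 3*exp(4*y)/10


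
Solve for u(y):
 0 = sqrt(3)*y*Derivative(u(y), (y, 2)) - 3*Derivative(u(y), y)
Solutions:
 u(y) = C1 + C2*y^(1 + sqrt(3))


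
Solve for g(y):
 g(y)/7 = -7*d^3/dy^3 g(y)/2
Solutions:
 g(y) = C3*exp(-14^(1/3)*y/7) + (C1*sin(14^(1/3)*sqrt(3)*y/14) + C2*cos(14^(1/3)*sqrt(3)*y/14))*exp(14^(1/3)*y/14)


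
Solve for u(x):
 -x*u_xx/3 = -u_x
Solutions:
 u(x) = C1 + C2*x^4


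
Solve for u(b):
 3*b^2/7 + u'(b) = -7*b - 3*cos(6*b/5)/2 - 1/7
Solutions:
 u(b) = C1 - b^3/7 - 7*b^2/2 - b/7 - 5*sin(3*b/5)*cos(3*b/5)/2


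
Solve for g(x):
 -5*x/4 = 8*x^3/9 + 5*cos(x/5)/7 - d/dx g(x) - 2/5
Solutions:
 g(x) = C1 + 2*x^4/9 + 5*x^2/8 - 2*x/5 + 25*sin(x/5)/7


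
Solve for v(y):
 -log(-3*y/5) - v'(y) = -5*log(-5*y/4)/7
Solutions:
 v(y) = C1 - 2*y*log(-y)/7 + y*(-log(12) + 2/7 + 4*log(2)/7 + 12*log(5)/7)


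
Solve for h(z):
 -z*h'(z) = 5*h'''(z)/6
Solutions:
 h(z) = C1 + Integral(C2*airyai(-5^(2/3)*6^(1/3)*z/5) + C3*airybi(-5^(2/3)*6^(1/3)*z/5), z)


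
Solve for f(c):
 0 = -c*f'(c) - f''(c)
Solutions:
 f(c) = C1 + C2*erf(sqrt(2)*c/2)


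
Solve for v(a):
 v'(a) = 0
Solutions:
 v(a) = C1


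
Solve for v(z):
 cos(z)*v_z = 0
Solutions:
 v(z) = C1


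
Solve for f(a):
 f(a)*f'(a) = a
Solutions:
 f(a) = -sqrt(C1 + a^2)
 f(a) = sqrt(C1 + a^2)


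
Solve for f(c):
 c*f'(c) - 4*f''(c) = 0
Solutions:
 f(c) = C1 + C2*erfi(sqrt(2)*c/4)


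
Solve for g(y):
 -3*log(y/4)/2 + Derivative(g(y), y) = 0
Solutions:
 g(y) = C1 + 3*y*log(y)/2 - 3*y*log(2) - 3*y/2


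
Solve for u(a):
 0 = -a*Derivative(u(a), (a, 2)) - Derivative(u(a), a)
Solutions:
 u(a) = C1 + C2*log(a)


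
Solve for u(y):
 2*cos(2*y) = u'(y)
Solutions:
 u(y) = C1 + sin(2*y)


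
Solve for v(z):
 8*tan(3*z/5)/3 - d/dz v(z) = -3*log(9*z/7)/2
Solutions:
 v(z) = C1 + 3*z*log(z)/2 - 3*z*log(7)/2 - 3*z/2 + 3*z*log(3) - 40*log(cos(3*z/5))/9


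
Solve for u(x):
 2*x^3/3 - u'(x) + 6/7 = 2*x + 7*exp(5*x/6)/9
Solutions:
 u(x) = C1 + x^4/6 - x^2 + 6*x/7 - 14*exp(5*x/6)/15


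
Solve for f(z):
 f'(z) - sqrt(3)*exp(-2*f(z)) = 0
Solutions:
 f(z) = log(-sqrt(C1 + 2*sqrt(3)*z))
 f(z) = log(C1 + 2*sqrt(3)*z)/2


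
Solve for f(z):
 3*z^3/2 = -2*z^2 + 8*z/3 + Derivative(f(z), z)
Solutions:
 f(z) = C1 + 3*z^4/8 + 2*z^3/3 - 4*z^2/3


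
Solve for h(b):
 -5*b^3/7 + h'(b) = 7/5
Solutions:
 h(b) = C1 + 5*b^4/28 + 7*b/5


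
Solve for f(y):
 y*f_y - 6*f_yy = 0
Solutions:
 f(y) = C1 + C2*erfi(sqrt(3)*y/6)


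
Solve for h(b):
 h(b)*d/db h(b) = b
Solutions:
 h(b) = -sqrt(C1 + b^2)
 h(b) = sqrt(C1 + b^2)


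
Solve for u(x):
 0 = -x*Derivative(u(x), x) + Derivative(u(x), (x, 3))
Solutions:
 u(x) = C1 + Integral(C2*airyai(x) + C3*airybi(x), x)


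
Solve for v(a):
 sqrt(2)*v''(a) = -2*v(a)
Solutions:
 v(a) = C1*sin(2^(1/4)*a) + C2*cos(2^(1/4)*a)


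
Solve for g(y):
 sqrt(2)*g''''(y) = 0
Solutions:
 g(y) = C1 + C2*y + C3*y^2 + C4*y^3


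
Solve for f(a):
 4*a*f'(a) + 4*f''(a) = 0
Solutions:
 f(a) = C1 + C2*erf(sqrt(2)*a/2)


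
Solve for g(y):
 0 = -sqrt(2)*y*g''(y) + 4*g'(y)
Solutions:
 g(y) = C1 + C2*y^(1 + 2*sqrt(2))


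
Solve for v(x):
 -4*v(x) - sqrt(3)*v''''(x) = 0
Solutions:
 v(x) = (C1*sin(3^(7/8)*x/3) + C2*cos(3^(7/8)*x/3))*exp(-3^(7/8)*x/3) + (C3*sin(3^(7/8)*x/3) + C4*cos(3^(7/8)*x/3))*exp(3^(7/8)*x/3)


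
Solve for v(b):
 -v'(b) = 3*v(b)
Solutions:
 v(b) = C1*exp(-3*b)


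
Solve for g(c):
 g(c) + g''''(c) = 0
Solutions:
 g(c) = (C1*sin(sqrt(2)*c/2) + C2*cos(sqrt(2)*c/2))*exp(-sqrt(2)*c/2) + (C3*sin(sqrt(2)*c/2) + C4*cos(sqrt(2)*c/2))*exp(sqrt(2)*c/2)


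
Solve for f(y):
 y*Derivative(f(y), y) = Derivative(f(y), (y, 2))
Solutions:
 f(y) = C1 + C2*erfi(sqrt(2)*y/2)


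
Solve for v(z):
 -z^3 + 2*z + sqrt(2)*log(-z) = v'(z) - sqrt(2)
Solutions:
 v(z) = C1 - z^4/4 + z^2 + sqrt(2)*z*log(-z)


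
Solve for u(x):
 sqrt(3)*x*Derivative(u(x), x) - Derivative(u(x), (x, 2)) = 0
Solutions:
 u(x) = C1 + C2*erfi(sqrt(2)*3^(1/4)*x/2)


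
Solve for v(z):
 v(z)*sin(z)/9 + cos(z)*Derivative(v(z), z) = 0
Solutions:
 v(z) = C1*cos(z)^(1/9)


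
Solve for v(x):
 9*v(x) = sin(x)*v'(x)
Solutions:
 v(x) = C1*sqrt(cos(x) - 1)*(cos(x)^4 - 4*cos(x)^3 + 6*cos(x)^2 - 4*cos(x) + 1)/(sqrt(cos(x) + 1)*(cos(x)^4 + 4*cos(x)^3 + 6*cos(x)^2 + 4*cos(x) + 1))


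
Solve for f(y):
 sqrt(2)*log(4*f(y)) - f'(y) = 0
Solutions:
 -sqrt(2)*Integral(1/(log(_y) + 2*log(2)), (_y, f(y)))/2 = C1 - y


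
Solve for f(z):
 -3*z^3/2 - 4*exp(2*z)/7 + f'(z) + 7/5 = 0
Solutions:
 f(z) = C1 + 3*z^4/8 - 7*z/5 + 2*exp(2*z)/7


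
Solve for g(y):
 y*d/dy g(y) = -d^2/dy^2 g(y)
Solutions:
 g(y) = C1 + C2*erf(sqrt(2)*y/2)


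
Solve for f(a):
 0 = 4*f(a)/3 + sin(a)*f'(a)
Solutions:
 f(a) = C1*(cos(a) + 1)^(2/3)/(cos(a) - 1)^(2/3)


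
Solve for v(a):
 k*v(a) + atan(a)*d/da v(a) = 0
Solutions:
 v(a) = C1*exp(-k*Integral(1/atan(a), a))


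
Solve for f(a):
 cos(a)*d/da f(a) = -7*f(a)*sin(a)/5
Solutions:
 f(a) = C1*cos(a)^(7/5)


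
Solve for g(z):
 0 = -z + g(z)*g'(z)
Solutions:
 g(z) = -sqrt(C1 + z^2)
 g(z) = sqrt(C1 + z^2)


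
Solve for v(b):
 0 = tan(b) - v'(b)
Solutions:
 v(b) = C1 - log(cos(b))


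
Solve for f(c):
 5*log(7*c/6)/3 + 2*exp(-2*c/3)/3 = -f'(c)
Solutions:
 f(c) = C1 - 5*c*log(c)/3 + 5*c*(-log(7) + 1 + log(6))/3 + exp(-2*c/3)


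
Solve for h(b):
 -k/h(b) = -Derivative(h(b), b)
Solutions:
 h(b) = -sqrt(C1 + 2*b*k)
 h(b) = sqrt(C1 + 2*b*k)


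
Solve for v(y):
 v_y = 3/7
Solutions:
 v(y) = C1 + 3*y/7


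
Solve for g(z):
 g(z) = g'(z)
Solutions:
 g(z) = C1*exp(z)


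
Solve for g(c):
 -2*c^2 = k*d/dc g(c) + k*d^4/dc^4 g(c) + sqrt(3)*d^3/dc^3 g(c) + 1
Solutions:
 g(c) = C1 + C2*exp(-c*(3^(1/3)*(sqrt((9 + 2*sqrt(3)/k^3)^2 - 12/k^6)/2 + 9/2 + sqrt(3)/k^3)^(1/3) + sqrt(3)/k + 3^(2/3)/(k^2*(sqrt((9 + 2*sqrt(3)/k^3)^2 - 12/k^6)/2 + 9/2 + sqrt(3)/k^3)^(1/3)))/3) + C3*exp(c*(3^(1/3)*(sqrt((9 + 2*sqrt(3)/k^3)^2 - 12/k^6)/2 + 9/2 + sqrt(3)/k^3)^(1/3)/6 - 3^(5/6)*I*(sqrt((9 + 2*sqrt(3)/k^3)^2 - 12/k^6)/2 + 9/2 + sqrt(3)/k^3)^(1/3)/6 - sqrt(3)/(3*k) - 2/(k^2*(-3^(1/3) + 3^(5/6)*I)*(sqrt((9 + 2*sqrt(3)/k^3)^2 - 12/k^6)/2 + 9/2 + sqrt(3)/k^3)^(1/3)))) + C4*exp(c*(3^(1/3)*(sqrt((9 + 2*sqrt(3)/k^3)^2 - 12/k^6)/2 + 9/2 + sqrt(3)/k^3)^(1/3)/6 + 3^(5/6)*I*(sqrt((9 + 2*sqrt(3)/k^3)^2 - 12/k^6)/2 + 9/2 + sqrt(3)/k^3)^(1/3)/6 - sqrt(3)/(3*k) + 2/(k^2*(3^(1/3) + 3^(5/6)*I)*(sqrt((9 + 2*sqrt(3)/k^3)^2 - 12/k^6)/2 + 9/2 + sqrt(3)/k^3)^(1/3)))) - 2*c^3/(3*k) - c/k + 4*sqrt(3)*c/k^2


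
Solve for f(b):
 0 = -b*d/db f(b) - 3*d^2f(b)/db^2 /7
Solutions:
 f(b) = C1 + C2*erf(sqrt(42)*b/6)


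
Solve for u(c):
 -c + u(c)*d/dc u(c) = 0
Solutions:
 u(c) = -sqrt(C1 + c^2)
 u(c) = sqrt(C1 + c^2)


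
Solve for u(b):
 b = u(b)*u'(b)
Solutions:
 u(b) = -sqrt(C1 + b^2)
 u(b) = sqrt(C1 + b^2)


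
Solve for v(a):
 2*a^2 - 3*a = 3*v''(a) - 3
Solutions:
 v(a) = C1 + C2*a + a^4/18 - a^3/6 + a^2/2


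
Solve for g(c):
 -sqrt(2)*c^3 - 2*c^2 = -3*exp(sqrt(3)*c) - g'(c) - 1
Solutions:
 g(c) = C1 + sqrt(2)*c^4/4 + 2*c^3/3 - c - sqrt(3)*exp(sqrt(3)*c)


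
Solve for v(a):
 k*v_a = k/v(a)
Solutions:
 v(a) = -sqrt(C1 + 2*a)
 v(a) = sqrt(C1 + 2*a)


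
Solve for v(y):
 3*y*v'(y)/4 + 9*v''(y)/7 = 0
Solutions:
 v(y) = C1 + C2*erf(sqrt(42)*y/12)


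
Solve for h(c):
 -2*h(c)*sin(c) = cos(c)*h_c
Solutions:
 h(c) = C1*cos(c)^2


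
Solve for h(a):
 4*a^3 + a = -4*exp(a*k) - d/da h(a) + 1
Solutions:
 h(a) = C1 - a^4 - a^2/2 + a - 4*exp(a*k)/k


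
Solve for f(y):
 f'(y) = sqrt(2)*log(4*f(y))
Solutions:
 -sqrt(2)*Integral(1/(log(_y) + 2*log(2)), (_y, f(y)))/2 = C1 - y


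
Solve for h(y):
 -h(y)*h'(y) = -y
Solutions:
 h(y) = -sqrt(C1 + y^2)
 h(y) = sqrt(C1 + y^2)


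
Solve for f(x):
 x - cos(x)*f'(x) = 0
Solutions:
 f(x) = C1 + Integral(x/cos(x), x)


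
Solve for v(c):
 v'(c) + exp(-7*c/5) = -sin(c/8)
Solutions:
 v(c) = C1 + 8*cos(c/8) + 5*exp(-7*c/5)/7


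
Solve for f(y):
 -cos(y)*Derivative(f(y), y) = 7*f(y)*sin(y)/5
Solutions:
 f(y) = C1*cos(y)^(7/5)


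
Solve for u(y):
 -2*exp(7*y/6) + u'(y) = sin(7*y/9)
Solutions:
 u(y) = C1 + 12*exp(7*y/6)/7 - 9*cos(7*y/9)/7


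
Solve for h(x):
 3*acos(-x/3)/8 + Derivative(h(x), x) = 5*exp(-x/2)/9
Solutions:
 h(x) = C1 - 3*x*acos(-x/3)/8 - 3*sqrt(9 - x^2)/8 - 10*exp(-x/2)/9


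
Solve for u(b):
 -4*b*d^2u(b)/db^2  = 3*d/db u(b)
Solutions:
 u(b) = C1 + C2*b^(1/4)


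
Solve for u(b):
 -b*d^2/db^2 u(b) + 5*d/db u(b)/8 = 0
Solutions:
 u(b) = C1 + C2*b^(13/8)


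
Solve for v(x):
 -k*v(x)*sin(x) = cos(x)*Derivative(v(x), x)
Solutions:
 v(x) = C1*exp(k*log(cos(x)))


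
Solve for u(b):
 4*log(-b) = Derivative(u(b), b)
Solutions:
 u(b) = C1 + 4*b*log(-b) - 4*b


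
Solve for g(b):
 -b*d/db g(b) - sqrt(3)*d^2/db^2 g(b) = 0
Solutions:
 g(b) = C1 + C2*erf(sqrt(2)*3^(3/4)*b/6)


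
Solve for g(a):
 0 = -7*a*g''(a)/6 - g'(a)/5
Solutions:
 g(a) = C1 + C2*a^(29/35)


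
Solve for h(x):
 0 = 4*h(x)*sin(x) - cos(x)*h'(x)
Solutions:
 h(x) = C1/cos(x)^4


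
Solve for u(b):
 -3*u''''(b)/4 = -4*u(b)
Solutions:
 u(b) = C1*exp(-2*3^(3/4)*b/3) + C2*exp(2*3^(3/4)*b/3) + C3*sin(2*3^(3/4)*b/3) + C4*cos(2*3^(3/4)*b/3)


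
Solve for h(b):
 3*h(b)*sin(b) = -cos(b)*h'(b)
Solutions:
 h(b) = C1*cos(b)^3


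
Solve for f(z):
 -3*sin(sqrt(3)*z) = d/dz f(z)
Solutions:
 f(z) = C1 + sqrt(3)*cos(sqrt(3)*z)


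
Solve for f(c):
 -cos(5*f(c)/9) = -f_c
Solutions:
 -c - 9*log(sin(5*f(c)/9) - 1)/10 + 9*log(sin(5*f(c)/9) + 1)/10 = C1


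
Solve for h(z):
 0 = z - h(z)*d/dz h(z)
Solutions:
 h(z) = -sqrt(C1 + z^2)
 h(z) = sqrt(C1 + z^2)


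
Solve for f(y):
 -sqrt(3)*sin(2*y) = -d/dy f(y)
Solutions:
 f(y) = C1 - sqrt(3)*cos(2*y)/2


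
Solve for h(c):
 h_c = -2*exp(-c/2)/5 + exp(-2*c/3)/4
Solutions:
 h(c) = C1 + 4*exp(-c/2)/5 - 3*exp(-2*c/3)/8


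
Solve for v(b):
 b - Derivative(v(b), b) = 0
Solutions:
 v(b) = C1 + b^2/2


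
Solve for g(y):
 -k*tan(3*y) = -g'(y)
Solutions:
 g(y) = C1 - k*log(cos(3*y))/3


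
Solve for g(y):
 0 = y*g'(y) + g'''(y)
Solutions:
 g(y) = C1 + Integral(C2*airyai(-y) + C3*airybi(-y), y)


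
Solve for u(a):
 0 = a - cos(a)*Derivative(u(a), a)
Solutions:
 u(a) = C1 + Integral(a/cos(a), a)


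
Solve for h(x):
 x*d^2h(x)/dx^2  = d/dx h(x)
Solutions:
 h(x) = C1 + C2*x^2


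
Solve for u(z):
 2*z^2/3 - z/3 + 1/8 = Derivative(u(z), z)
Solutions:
 u(z) = C1 + 2*z^3/9 - z^2/6 + z/8


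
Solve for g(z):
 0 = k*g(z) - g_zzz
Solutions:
 g(z) = C1*exp(k^(1/3)*z) + C2*exp(k^(1/3)*z*(-1 + sqrt(3)*I)/2) + C3*exp(-k^(1/3)*z*(1 + sqrt(3)*I)/2)


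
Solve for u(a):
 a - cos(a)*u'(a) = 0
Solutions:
 u(a) = C1 + Integral(a/cos(a), a)


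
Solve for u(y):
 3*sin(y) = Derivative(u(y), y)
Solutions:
 u(y) = C1 - 3*cos(y)


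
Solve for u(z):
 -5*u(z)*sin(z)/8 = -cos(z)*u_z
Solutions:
 u(z) = C1/cos(z)^(5/8)


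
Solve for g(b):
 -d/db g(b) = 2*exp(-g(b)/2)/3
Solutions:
 g(b) = 2*log(C1 - b/3)


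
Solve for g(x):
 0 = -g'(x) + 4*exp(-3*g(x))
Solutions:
 g(x) = log(C1 + 12*x)/3
 g(x) = log((-3^(1/3) - 3^(5/6)*I)*(C1 + 4*x)^(1/3)/2)
 g(x) = log((-3^(1/3) + 3^(5/6)*I)*(C1 + 4*x)^(1/3)/2)


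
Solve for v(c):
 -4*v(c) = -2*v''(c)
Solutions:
 v(c) = C1*exp(-sqrt(2)*c) + C2*exp(sqrt(2)*c)


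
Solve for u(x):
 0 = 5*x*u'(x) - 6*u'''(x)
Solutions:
 u(x) = C1 + Integral(C2*airyai(5^(1/3)*6^(2/3)*x/6) + C3*airybi(5^(1/3)*6^(2/3)*x/6), x)


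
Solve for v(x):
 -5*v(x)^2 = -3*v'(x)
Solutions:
 v(x) = -3/(C1 + 5*x)


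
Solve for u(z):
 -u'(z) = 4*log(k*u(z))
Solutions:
 li(k*u(z))/k = C1 - 4*z


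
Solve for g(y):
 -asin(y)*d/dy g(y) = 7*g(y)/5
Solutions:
 g(y) = C1*exp(-7*Integral(1/asin(y), y)/5)


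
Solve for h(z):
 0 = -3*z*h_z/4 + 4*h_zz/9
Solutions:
 h(z) = C1 + C2*erfi(3*sqrt(6)*z/8)


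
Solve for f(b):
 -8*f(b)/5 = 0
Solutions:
 f(b) = 0


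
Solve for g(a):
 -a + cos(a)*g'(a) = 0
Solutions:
 g(a) = C1 + Integral(a/cos(a), a)


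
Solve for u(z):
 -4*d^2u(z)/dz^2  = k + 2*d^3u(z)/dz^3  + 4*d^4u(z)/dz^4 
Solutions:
 u(z) = C1 + C2*z - k*z^2/8 + (C3*sin(sqrt(15)*z/4) + C4*cos(sqrt(15)*z/4))*exp(-z/4)


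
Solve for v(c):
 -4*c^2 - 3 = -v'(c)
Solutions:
 v(c) = C1 + 4*c^3/3 + 3*c


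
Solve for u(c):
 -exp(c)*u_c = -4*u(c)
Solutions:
 u(c) = C1*exp(-4*exp(-c))


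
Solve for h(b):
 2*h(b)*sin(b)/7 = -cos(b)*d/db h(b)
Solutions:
 h(b) = C1*cos(b)^(2/7)


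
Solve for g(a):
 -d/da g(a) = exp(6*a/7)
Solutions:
 g(a) = C1 - 7*exp(6*a/7)/6


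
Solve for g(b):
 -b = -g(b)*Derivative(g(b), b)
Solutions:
 g(b) = -sqrt(C1 + b^2)
 g(b) = sqrt(C1 + b^2)


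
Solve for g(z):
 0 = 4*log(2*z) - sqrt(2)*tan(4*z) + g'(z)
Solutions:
 g(z) = C1 - 4*z*log(z) - 4*z*log(2) + 4*z - sqrt(2)*log(cos(4*z))/4


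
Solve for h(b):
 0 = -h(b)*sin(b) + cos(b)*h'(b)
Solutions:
 h(b) = C1/cos(b)


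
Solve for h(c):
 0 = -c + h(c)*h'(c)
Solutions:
 h(c) = -sqrt(C1 + c^2)
 h(c) = sqrt(C1 + c^2)


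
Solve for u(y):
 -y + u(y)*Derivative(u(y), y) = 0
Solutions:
 u(y) = -sqrt(C1 + y^2)
 u(y) = sqrt(C1 + y^2)


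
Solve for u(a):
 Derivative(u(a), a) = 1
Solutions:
 u(a) = C1 + a


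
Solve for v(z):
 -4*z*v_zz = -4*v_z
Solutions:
 v(z) = C1 + C2*z^2


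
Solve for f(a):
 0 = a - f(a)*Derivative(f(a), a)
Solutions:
 f(a) = -sqrt(C1 + a^2)
 f(a) = sqrt(C1 + a^2)


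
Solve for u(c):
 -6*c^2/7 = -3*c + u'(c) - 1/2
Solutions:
 u(c) = C1 - 2*c^3/7 + 3*c^2/2 + c/2


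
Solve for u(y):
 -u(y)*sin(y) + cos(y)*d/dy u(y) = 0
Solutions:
 u(y) = C1/cos(y)


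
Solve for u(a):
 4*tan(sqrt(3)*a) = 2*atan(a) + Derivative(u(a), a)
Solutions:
 u(a) = C1 - 2*a*atan(a) + log(a^2 + 1) - 4*sqrt(3)*log(cos(sqrt(3)*a))/3


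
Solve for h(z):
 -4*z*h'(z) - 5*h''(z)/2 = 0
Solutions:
 h(z) = C1 + C2*erf(2*sqrt(5)*z/5)


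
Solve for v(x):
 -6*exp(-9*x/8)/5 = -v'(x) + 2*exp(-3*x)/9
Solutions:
 v(x) = C1 - 2*exp(-3*x)/27 - 16*exp(-9*x/8)/15


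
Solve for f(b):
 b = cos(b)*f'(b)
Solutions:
 f(b) = C1 + Integral(b/cos(b), b)


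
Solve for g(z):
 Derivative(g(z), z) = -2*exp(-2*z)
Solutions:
 g(z) = C1 + exp(-2*z)


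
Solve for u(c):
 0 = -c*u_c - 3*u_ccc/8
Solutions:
 u(c) = C1 + Integral(C2*airyai(-2*3^(2/3)*c/3) + C3*airybi(-2*3^(2/3)*c/3), c)


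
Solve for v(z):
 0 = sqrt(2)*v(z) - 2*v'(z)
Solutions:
 v(z) = C1*exp(sqrt(2)*z/2)


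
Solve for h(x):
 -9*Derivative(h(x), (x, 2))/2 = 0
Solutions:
 h(x) = C1 + C2*x


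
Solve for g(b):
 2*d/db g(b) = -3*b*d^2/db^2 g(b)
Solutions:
 g(b) = C1 + C2*b^(1/3)


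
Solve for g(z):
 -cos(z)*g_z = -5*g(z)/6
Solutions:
 g(z) = C1*(sin(z) + 1)^(5/12)/(sin(z) - 1)^(5/12)


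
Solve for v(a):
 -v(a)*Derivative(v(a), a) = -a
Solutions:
 v(a) = -sqrt(C1 + a^2)
 v(a) = sqrt(C1 + a^2)


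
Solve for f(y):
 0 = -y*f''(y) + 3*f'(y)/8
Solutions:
 f(y) = C1 + C2*y^(11/8)


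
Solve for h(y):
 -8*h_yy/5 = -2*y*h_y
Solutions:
 h(y) = C1 + C2*erfi(sqrt(10)*y/4)


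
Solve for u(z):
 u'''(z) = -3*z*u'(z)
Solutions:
 u(z) = C1 + Integral(C2*airyai(-3^(1/3)*z) + C3*airybi(-3^(1/3)*z), z)


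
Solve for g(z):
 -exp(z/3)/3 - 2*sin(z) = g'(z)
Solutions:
 g(z) = C1 - exp(z)^(1/3) + 2*cos(z)


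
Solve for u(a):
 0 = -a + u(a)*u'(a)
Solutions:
 u(a) = -sqrt(C1 + a^2)
 u(a) = sqrt(C1 + a^2)


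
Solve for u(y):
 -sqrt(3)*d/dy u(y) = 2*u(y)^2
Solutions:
 u(y) = 3/(C1 + 2*sqrt(3)*y)


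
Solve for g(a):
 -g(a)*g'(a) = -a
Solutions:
 g(a) = -sqrt(C1 + a^2)
 g(a) = sqrt(C1 + a^2)


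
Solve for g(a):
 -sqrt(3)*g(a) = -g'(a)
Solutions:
 g(a) = C1*exp(sqrt(3)*a)


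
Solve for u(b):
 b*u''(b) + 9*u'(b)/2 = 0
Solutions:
 u(b) = C1 + C2/b^(7/2)


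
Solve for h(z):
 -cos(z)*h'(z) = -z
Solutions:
 h(z) = C1 + Integral(z/cos(z), z)


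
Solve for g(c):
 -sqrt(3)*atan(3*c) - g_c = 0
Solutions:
 g(c) = C1 - sqrt(3)*(c*atan(3*c) - log(9*c^2 + 1)/6)


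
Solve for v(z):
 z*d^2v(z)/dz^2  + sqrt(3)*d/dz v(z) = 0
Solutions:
 v(z) = C1 + C2*z^(1 - sqrt(3))


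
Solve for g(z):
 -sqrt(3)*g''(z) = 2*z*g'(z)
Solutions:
 g(z) = C1 + C2*erf(3^(3/4)*z/3)


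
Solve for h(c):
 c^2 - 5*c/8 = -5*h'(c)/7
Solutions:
 h(c) = C1 - 7*c^3/15 + 7*c^2/16


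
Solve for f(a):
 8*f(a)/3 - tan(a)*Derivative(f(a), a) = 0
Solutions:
 f(a) = C1*sin(a)^(8/3)


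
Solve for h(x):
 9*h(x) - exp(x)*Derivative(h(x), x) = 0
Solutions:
 h(x) = C1*exp(-9*exp(-x))


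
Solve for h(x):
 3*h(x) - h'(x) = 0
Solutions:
 h(x) = C1*exp(3*x)


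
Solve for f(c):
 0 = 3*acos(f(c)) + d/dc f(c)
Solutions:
 Integral(1/acos(_y), (_y, f(c))) = C1 - 3*c


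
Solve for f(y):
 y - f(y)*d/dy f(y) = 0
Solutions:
 f(y) = -sqrt(C1 + y^2)
 f(y) = sqrt(C1 + y^2)


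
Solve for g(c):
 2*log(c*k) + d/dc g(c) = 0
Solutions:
 g(c) = C1 - 2*c*log(c*k) + 2*c


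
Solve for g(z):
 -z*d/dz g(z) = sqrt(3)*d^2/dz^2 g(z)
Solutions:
 g(z) = C1 + C2*erf(sqrt(2)*3^(3/4)*z/6)


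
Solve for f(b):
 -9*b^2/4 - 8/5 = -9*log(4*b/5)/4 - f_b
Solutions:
 f(b) = C1 + 3*b^3/4 - 9*b*log(b)/4 - 9*b*log(2)/2 + 9*b*log(5)/4 + 77*b/20


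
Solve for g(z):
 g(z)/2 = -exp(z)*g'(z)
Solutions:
 g(z) = C1*exp(exp(-z)/2)


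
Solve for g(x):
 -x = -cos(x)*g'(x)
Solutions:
 g(x) = C1 + Integral(x/cos(x), x)


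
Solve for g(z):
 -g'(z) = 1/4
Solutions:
 g(z) = C1 - z/4


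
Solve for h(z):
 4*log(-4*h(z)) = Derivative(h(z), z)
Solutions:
 -Integral(1/(log(-_y) + 2*log(2)), (_y, h(z)))/4 = C1 - z


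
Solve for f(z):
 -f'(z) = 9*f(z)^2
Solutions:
 f(z) = 1/(C1 + 9*z)


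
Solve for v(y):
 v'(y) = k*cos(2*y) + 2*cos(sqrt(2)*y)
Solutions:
 v(y) = C1 + k*sin(2*y)/2 + sqrt(2)*sin(sqrt(2)*y)


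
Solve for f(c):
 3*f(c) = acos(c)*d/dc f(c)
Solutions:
 f(c) = C1*exp(3*Integral(1/acos(c), c))


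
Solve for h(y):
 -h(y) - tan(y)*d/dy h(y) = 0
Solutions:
 h(y) = C1/sin(y)


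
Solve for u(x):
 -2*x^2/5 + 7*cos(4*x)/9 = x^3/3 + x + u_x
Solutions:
 u(x) = C1 - x^4/12 - 2*x^3/15 - x^2/2 + 7*sin(4*x)/36


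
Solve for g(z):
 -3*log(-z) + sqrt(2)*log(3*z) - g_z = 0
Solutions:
 g(z) = C1 - z*(3 - sqrt(2))*log(z) + z*(-sqrt(2) + sqrt(2)*log(3) + 3 - 3*I*pi)


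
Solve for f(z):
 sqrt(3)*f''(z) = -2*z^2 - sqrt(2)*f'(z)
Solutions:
 f(z) = C1 + C2*exp(-sqrt(6)*z/3) - sqrt(2)*z^3/3 + sqrt(3)*z^2 - 3*sqrt(2)*z


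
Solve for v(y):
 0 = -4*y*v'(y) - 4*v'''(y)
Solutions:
 v(y) = C1 + Integral(C2*airyai(-y) + C3*airybi(-y), y)


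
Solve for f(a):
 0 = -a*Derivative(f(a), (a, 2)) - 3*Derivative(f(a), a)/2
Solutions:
 f(a) = C1 + C2/sqrt(a)


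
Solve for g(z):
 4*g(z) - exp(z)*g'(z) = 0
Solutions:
 g(z) = C1*exp(-4*exp(-z))


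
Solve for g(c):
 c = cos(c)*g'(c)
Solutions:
 g(c) = C1 + Integral(c/cos(c), c)


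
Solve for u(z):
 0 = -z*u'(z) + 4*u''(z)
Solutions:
 u(z) = C1 + C2*erfi(sqrt(2)*z/4)


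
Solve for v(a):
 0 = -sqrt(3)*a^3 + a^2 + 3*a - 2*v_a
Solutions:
 v(a) = C1 - sqrt(3)*a^4/8 + a^3/6 + 3*a^2/4


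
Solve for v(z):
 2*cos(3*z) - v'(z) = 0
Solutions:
 v(z) = C1 + 2*sin(3*z)/3


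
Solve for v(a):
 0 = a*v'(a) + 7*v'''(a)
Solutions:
 v(a) = C1 + Integral(C2*airyai(-7^(2/3)*a/7) + C3*airybi(-7^(2/3)*a/7), a)


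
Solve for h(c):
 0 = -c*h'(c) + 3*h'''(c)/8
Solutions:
 h(c) = C1 + Integral(C2*airyai(2*3^(2/3)*c/3) + C3*airybi(2*3^(2/3)*c/3), c)


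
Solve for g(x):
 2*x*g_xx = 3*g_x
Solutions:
 g(x) = C1 + C2*x^(5/2)


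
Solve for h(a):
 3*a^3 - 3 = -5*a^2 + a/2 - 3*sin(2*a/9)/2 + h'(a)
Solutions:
 h(a) = C1 + 3*a^4/4 + 5*a^3/3 - a^2/4 - 3*a - 27*cos(2*a/9)/4


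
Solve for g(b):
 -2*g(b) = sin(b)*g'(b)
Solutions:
 g(b) = C1*(cos(b) + 1)/(cos(b) - 1)


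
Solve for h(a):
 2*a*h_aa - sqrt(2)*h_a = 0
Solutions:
 h(a) = C1 + C2*a^(sqrt(2)/2 + 1)


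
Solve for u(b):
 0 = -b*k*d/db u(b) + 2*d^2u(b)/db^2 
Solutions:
 u(b) = Piecewise((-sqrt(pi)*C1*erf(b*sqrt(-k)/2)/sqrt(-k) - C2, (k > 0) | (k < 0)), (-C1*b - C2, True))


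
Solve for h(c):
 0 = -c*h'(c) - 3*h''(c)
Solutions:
 h(c) = C1 + C2*erf(sqrt(6)*c/6)


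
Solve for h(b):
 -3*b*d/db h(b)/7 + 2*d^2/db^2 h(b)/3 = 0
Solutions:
 h(b) = C1 + C2*erfi(3*sqrt(7)*b/14)


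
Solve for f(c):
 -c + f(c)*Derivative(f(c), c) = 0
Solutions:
 f(c) = -sqrt(C1 + c^2)
 f(c) = sqrt(C1 + c^2)


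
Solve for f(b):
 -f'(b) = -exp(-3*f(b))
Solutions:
 f(b) = log(C1 + 3*b)/3
 f(b) = log((-3^(1/3) - 3^(5/6)*I)*(C1 + b)^(1/3)/2)
 f(b) = log((-3^(1/3) + 3^(5/6)*I)*(C1 + b)^(1/3)/2)


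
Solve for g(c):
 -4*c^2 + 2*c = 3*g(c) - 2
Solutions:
 g(c) = -4*c^2/3 + 2*c/3 + 2/3


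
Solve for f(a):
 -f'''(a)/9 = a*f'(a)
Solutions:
 f(a) = C1 + Integral(C2*airyai(-3^(2/3)*a) + C3*airybi(-3^(2/3)*a), a)


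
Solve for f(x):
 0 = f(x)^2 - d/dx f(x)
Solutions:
 f(x) = -1/(C1 + x)


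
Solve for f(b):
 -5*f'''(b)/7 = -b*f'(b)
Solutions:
 f(b) = C1 + Integral(C2*airyai(5^(2/3)*7^(1/3)*b/5) + C3*airybi(5^(2/3)*7^(1/3)*b/5), b)


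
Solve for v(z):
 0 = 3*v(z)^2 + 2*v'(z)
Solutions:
 v(z) = 2/(C1 + 3*z)


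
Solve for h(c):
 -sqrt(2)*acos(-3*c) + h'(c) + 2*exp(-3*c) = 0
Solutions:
 h(c) = C1 + sqrt(2)*c*acos(-3*c) + sqrt(2)*sqrt(1 - 9*c^2)/3 + 2*exp(-3*c)/3


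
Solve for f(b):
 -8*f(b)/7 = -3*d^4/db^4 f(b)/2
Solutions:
 f(b) = C1*exp(-2*21^(3/4)*b/21) + C2*exp(2*21^(3/4)*b/21) + C3*sin(2*21^(3/4)*b/21) + C4*cos(2*21^(3/4)*b/21)


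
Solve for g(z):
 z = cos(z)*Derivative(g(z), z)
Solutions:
 g(z) = C1 + Integral(z/cos(z), z)


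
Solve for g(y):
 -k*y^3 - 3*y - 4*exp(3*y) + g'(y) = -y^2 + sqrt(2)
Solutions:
 g(y) = C1 + k*y^4/4 - y^3/3 + 3*y^2/2 + sqrt(2)*y + 4*exp(3*y)/3


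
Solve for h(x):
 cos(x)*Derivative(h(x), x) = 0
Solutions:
 h(x) = C1


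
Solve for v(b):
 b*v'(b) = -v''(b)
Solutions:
 v(b) = C1 + C2*erf(sqrt(2)*b/2)


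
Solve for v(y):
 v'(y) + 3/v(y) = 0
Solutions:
 v(y) = -sqrt(C1 - 6*y)
 v(y) = sqrt(C1 - 6*y)


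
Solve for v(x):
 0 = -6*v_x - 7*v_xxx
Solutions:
 v(x) = C1 + C2*sin(sqrt(42)*x/7) + C3*cos(sqrt(42)*x/7)


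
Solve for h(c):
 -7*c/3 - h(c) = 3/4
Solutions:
 h(c) = -7*c/3 - 3/4


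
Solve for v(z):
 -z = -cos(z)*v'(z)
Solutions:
 v(z) = C1 + Integral(z/cos(z), z)


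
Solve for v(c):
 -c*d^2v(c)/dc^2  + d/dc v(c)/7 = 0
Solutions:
 v(c) = C1 + C2*c^(8/7)


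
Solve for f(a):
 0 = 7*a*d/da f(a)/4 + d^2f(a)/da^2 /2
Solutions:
 f(a) = C1 + C2*erf(sqrt(7)*a/2)


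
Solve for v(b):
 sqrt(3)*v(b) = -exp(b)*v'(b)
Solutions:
 v(b) = C1*exp(sqrt(3)*exp(-b))


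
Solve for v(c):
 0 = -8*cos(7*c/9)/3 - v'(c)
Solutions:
 v(c) = C1 - 24*sin(7*c/9)/7


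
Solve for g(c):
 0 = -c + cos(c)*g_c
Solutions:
 g(c) = C1 + Integral(c/cos(c), c)


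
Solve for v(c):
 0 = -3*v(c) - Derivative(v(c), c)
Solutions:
 v(c) = C1*exp(-3*c)


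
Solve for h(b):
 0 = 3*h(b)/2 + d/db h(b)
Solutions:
 h(b) = C1*exp(-3*b/2)


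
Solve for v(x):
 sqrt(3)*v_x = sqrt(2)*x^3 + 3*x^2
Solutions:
 v(x) = C1 + sqrt(6)*x^4/12 + sqrt(3)*x^3/3


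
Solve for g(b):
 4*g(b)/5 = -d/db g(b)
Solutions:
 g(b) = C1*exp(-4*b/5)


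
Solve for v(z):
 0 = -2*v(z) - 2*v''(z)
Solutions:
 v(z) = C1*sin(z) + C2*cos(z)


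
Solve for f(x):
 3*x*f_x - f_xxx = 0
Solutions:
 f(x) = C1 + Integral(C2*airyai(3^(1/3)*x) + C3*airybi(3^(1/3)*x), x)


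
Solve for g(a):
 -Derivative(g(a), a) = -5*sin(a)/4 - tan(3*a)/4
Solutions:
 g(a) = C1 - log(cos(3*a))/12 - 5*cos(a)/4


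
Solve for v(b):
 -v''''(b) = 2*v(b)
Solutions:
 v(b) = (C1*sin(2^(3/4)*b/2) + C2*cos(2^(3/4)*b/2))*exp(-2^(3/4)*b/2) + (C3*sin(2^(3/4)*b/2) + C4*cos(2^(3/4)*b/2))*exp(2^(3/4)*b/2)


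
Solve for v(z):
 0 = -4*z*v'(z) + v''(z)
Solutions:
 v(z) = C1 + C2*erfi(sqrt(2)*z)


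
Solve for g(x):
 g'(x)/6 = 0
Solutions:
 g(x) = C1


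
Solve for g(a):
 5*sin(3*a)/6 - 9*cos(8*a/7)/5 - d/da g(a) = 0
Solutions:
 g(a) = C1 - 63*sin(8*a/7)/40 - 5*cos(3*a)/18


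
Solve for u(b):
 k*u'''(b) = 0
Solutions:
 u(b) = C1 + C2*b + C3*b^2


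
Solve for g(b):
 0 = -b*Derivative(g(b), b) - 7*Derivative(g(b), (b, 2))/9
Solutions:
 g(b) = C1 + C2*erf(3*sqrt(14)*b/14)


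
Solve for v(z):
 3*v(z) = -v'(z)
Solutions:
 v(z) = C1*exp(-3*z)


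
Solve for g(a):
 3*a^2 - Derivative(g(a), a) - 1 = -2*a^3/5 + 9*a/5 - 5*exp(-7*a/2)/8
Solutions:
 g(a) = C1 + a^4/10 + a^3 - 9*a^2/10 - a - 5*exp(-7*a/2)/28


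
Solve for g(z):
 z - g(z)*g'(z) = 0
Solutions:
 g(z) = -sqrt(C1 + z^2)
 g(z) = sqrt(C1 + z^2)


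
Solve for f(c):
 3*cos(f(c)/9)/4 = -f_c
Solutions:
 3*c/4 - 9*log(sin(f(c)/9) - 1)/2 + 9*log(sin(f(c)/9) + 1)/2 = C1


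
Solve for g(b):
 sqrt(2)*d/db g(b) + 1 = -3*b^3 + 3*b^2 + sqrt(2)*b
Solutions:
 g(b) = C1 - 3*sqrt(2)*b^4/8 + sqrt(2)*b^3/2 + b^2/2 - sqrt(2)*b/2


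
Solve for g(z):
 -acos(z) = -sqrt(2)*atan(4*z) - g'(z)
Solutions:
 g(z) = C1 + z*acos(z) - sqrt(1 - z^2) - sqrt(2)*(z*atan(4*z) - log(16*z^2 + 1)/8)


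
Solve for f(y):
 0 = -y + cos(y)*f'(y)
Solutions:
 f(y) = C1 + Integral(y/cos(y), y)


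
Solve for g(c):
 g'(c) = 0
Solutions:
 g(c) = C1


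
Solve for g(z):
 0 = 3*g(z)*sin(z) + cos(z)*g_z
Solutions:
 g(z) = C1*cos(z)^3


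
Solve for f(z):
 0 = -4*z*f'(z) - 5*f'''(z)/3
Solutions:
 f(z) = C1 + Integral(C2*airyai(-12^(1/3)*5^(2/3)*z/5) + C3*airybi(-12^(1/3)*5^(2/3)*z/5), z)


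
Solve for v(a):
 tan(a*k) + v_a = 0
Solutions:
 v(a) = C1 - Piecewise((-log(cos(a*k))/k, Ne(k, 0)), (0, True))


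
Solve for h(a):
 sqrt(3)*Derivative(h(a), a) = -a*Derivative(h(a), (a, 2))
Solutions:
 h(a) = C1 + C2*a^(1 - sqrt(3))


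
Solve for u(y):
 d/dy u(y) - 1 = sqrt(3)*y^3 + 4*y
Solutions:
 u(y) = C1 + sqrt(3)*y^4/4 + 2*y^2 + y


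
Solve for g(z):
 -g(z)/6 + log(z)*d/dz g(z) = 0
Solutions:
 g(z) = C1*exp(li(z)/6)


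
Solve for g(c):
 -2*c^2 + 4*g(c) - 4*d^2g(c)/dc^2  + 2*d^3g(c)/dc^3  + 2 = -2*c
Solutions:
 g(c) = C1*exp(c*(4/(3*sqrt(33) + 19)^(1/3) + (3*sqrt(33) + 19)^(1/3) + 4)/6)*sin(sqrt(3)*c*(-(3*sqrt(33) + 19)^(1/3) + 4/(3*sqrt(33) + 19)^(1/3))/6) + C2*exp(c*(4/(3*sqrt(33) + 19)^(1/3) + (3*sqrt(33) + 19)^(1/3) + 4)/6)*cos(sqrt(3)*c*(-(3*sqrt(33) + 19)^(1/3) + 4/(3*sqrt(33) + 19)^(1/3))/6) + C3*exp(c*(-(3*sqrt(33) + 19)^(1/3) - 4/(3*sqrt(33) + 19)^(1/3) + 2)/3) + c^2/2 - c/2 + 1/2


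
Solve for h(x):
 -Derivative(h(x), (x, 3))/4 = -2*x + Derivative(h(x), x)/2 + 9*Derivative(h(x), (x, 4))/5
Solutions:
 h(x) = C1 + C2*exp(x*(-10 + 5*5^(2/3)/(108*sqrt(105126) + 35017)^(1/3) + 5^(1/3)*(108*sqrt(105126) + 35017)^(1/3))/216)*sin(sqrt(3)*5^(1/3)*x*(-(108*sqrt(105126) + 35017)^(1/3) + 5*5^(1/3)/(108*sqrt(105126) + 35017)^(1/3))/216) + C3*exp(x*(-10 + 5*5^(2/3)/(108*sqrt(105126) + 35017)^(1/3) + 5^(1/3)*(108*sqrt(105126) + 35017)^(1/3))/216)*cos(sqrt(3)*5^(1/3)*x*(-(108*sqrt(105126) + 35017)^(1/3) + 5*5^(1/3)/(108*sqrt(105126) + 35017)^(1/3))/216) + C4*exp(-x*(5*5^(2/3)/(108*sqrt(105126) + 35017)^(1/3) + 5 + 5^(1/3)*(108*sqrt(105126) + 35017)^(1/3))/108) + 2*x^2


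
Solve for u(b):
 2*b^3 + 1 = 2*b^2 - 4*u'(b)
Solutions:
 u(b) = C1 - b^4/8 + b^3/6 - b/4


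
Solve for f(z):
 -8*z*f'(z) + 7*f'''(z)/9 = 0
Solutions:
 f(z) = C1 + Integral(C2*airyai(2*21^(2/3)*z/7) + C3*airybi(2*21^(2/3)*z/7), z)


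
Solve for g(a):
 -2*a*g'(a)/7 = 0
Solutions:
 g(a) = C1


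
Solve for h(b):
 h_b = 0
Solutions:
 h(b) = C1


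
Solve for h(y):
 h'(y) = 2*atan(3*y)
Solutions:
 h(y) = C1 + 2*y*atan(3*y) - log(9*y^2 + 1)/3


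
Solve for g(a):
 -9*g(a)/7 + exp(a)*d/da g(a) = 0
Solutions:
 g(a) = C1*exp(-9*exp(-a)/7)


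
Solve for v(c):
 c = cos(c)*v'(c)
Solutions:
 v(c) = C1 + Integral(c/cos(c), c)


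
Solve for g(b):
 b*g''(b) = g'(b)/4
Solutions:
 g(b) = C1 + C2*b^(5/4)


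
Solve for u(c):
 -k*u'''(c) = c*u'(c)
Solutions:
 u(c) = C1 + Integral(C2*airyai(c*(-1/k)^(1/3)) + C3*airybi(c*(-1/k)^(1/3)), c)


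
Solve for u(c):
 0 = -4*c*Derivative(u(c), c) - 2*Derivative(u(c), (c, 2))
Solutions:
 u(c) = C1 + C2*erf(c)


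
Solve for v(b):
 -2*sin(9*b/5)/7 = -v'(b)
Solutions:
 v(b) = C1 - 10*cos(9*b/5)/63


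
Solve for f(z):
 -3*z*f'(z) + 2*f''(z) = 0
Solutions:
 f(z) = C1 + C2*erfi(sqrt(3)*z/2)


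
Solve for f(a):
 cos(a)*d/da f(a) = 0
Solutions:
 f(a) = C1


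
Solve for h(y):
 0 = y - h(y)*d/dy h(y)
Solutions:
 h(y) = -sqrt(C1 + y^2)
 h(y) = sqrt(C1 + y^2)


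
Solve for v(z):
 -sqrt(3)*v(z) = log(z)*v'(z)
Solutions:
 v(z) = C1*exp(-sqrt(3)*li(z))


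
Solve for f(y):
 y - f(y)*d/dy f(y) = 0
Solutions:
 f(y) = -sqrt(C1 + y^2)
 f(y) = sqrt(C1 + y^2)


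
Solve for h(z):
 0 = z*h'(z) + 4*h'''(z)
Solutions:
 h(z) = C1 + Integral(C2*airyai(-2^(1/3)*z/2) + C3*airybi(-2^(1/3)*z/2), z)


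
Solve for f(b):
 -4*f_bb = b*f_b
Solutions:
 f(b) = C1 + C2*erf(sqrt(2)*b/4)


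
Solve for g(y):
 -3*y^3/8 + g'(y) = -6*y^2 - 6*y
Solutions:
 g(y) = C1 + 3*y^4/32 - 2*y^3 - 3*y^2


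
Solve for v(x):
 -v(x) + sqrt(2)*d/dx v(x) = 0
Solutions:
 v(x) = C1*exp(sqrt(2)*x/2)


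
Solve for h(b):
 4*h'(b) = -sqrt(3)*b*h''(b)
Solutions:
 h(b) = C1 + C2*b^(1 - 4*sqrt(3)/3)


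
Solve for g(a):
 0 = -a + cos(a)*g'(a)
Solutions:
 g(a) = C1 + Integral(a/cos(a), a)


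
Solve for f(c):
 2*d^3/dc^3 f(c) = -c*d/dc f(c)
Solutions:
 f(c) = C1 + Integral(C2*airyai(-2^(2/3)*c/2) + C3*airybi(-2^(2/3)*c/2), c)


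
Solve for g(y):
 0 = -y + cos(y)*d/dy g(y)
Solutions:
 g(y) = C1 + Integral(y/cos(y), y)


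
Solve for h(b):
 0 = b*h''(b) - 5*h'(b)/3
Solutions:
 h(b) = C1 + C2*b^(8/3)


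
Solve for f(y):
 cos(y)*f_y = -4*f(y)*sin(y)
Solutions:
 f(y) = C1*cos(y)^4


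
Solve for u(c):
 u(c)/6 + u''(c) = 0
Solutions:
 u(c) = C1*sin(sqrt(6)*c/6) + C2*cos(sqrt(6)*c/6)


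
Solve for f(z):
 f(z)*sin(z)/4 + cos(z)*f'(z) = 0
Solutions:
 f(z) = C1*cos(z)^(1/4)


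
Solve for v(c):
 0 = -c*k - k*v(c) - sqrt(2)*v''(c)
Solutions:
 v(c) = C1*exp(-2^(3/4)*c*sqrt(-k)/2) + C2*exp(2^(3/4)*c*sqrt(-k)/2) - c


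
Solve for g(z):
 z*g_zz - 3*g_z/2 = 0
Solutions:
 g(z) = C1 + C2*z^(5/2)


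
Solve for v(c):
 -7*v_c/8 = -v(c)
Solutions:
 v(c) = C1*exp(8*c/7)


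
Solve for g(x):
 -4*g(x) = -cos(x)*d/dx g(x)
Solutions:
 g(x) = C1*(sin(x)^2 + 2*sin(x) + 1)/(sin(x)^2 - 2*sin(x) + 1)


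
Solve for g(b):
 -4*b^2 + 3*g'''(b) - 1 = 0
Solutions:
 g(b) = C1 + C2*b + C3*b^2 + b^5/45 + b^3/18


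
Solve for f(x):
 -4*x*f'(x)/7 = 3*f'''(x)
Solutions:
 f(x) = C1 + Integral(C2*airyai(-42^(2/3)*x/21) + C3*airybi(-42^(2/3)*x/21), x)


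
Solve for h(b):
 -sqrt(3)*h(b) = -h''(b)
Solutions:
 h(b) = C1*exp(-3^(1/4)*b) + C2*exp(3^(1/4)*b)


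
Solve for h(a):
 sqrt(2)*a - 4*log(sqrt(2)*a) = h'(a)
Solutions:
 h(a) = C1 + sqrt(2)*a^2/2 - 4*a*log(a) - a*log(4) + 4*a


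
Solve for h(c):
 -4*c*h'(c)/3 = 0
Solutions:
 h(c) = C1


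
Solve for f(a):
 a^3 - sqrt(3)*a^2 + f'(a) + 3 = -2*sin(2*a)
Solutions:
 f(a) = C1 - a^4/4 + sqrt(3)*a^3/3 - 3*a + cos(2*a)


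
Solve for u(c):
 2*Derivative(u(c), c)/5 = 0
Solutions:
 u(c) = C1


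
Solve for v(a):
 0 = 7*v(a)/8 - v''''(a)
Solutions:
 v(a) = C1*exp(-14^(1/4)*a/2) + C2*exp(14^(1/4)*a/2) + C3*sin(14^(1/4)*a/2) + C4*cos(14^(1/4)*a/2)


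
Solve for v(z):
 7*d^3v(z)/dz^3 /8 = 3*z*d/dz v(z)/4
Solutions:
 v(z) = C1 + Integral(C2*airyai(6^(1/3)*7^(2/3)*z/7) + C3*airybi(6^(1/3)*7^(2/3)*z/7), z)


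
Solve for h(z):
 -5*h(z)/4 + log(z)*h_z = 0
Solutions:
 h(z) = C1*exp(5*li(z)/4)


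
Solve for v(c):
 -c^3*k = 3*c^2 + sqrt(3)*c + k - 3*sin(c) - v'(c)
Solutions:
 v(c) = C1 + c^4*k/4 + c^3 + sqrt(3)*c^2/2 + c*k + 3*cos(c)


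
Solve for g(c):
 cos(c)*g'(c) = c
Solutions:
 g(c) = C1 + Integral(c/cos(c), c)


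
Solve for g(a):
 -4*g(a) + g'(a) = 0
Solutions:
 g(a) = C1*exp(4*a)


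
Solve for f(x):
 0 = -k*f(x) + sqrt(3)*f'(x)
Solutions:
 f(x) = C1*exp(sqrt(3)*k*x/3)


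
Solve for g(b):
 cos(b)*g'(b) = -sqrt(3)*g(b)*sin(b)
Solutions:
 g(b) = C1*cos(b)^(sqrt(3))


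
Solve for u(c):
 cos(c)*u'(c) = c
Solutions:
 u(c) = C1 + Integral(c/cos(c), c)


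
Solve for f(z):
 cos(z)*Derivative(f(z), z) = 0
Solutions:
 f(z) = C1


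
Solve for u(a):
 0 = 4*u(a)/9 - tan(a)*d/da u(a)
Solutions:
 u(a) = C1*sin(a)^(4/9)


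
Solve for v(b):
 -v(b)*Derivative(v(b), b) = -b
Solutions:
 v(b) = -sqrt(C1 + b^2)
 v(b) = sqrt(C1 + b^2)


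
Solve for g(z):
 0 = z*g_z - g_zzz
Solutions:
 g(z) = C1 + Integral(C2*airyai(z) + C3*airybi(z), z)


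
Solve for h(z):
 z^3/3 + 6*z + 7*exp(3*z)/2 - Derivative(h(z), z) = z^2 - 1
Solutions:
 h(z) = C1 + z^4/12 - z^3/3 + 3*z^2 + z + 7*exp(3*z)/6


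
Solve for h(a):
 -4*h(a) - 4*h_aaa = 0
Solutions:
 h(a) = C3*exp(-a) + (C1*sin(sqrt(3)*a/2) + C2*cos(sqrt(3)*a/2))*exp(a/2)


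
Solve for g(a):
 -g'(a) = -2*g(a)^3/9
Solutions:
 g(a) = -3*sqrt(2)*sqrt(-1/(C1 + 2*a))/2
 g(a) = 3*sqrt(2)*sqrt(-1/(C1 + 2*a))/2
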